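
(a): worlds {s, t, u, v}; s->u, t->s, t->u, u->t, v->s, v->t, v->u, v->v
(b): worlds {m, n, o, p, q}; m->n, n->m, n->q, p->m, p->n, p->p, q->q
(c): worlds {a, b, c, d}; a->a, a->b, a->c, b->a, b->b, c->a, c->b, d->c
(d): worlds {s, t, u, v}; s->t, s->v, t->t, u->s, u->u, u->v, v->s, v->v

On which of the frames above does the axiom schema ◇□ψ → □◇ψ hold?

(c)

Frame correspondent (Sahlqvist): ∀x ∀y ∀z (Rxy ∧ Rxz → ∃w (Ryw ∧ Rzw)) — i.e. convergence.
(a): fails — Rts and Rtu but s and u have no common successor.
(b): fails — Rnq and Rnm but q and m have no common successor.
(c): holds.
(d): fails — Rsv and Rst but v and t have no common successor.
Valid on: (c).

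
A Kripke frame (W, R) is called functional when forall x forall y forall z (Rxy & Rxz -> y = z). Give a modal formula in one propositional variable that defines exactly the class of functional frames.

The condition is partial functionality. The CD schema ◇p → □p defines it.
Suppose ◇p→□p is valid. Take Rxy, Rxz and set V(p)={y}. Then ◇p at x, so □p at x, so p at z, i.e. z=y.

◇p → □p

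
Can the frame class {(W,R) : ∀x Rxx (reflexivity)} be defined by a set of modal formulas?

Yes: it is reflexivity, defined by the T schema □p → p.
Suppose □p→p is valid. At any x set V(p)={w : Rxw}. Then □p holds at x, so p holds at x, i.e. Rxx.

Definable; □p → p defines it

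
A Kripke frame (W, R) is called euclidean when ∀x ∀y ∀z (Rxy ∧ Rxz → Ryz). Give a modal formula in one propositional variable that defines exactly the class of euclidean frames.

◇q → □◇q

The condition is the Euclidean property. The 5 schema ◇q → □◇q defines it.
Suppose ◇q→□◇q is valid. Take Rxy, Rxz and set V(q)={y}. Then ◇q at x, so □◇q at x, so ◇q at z, so some w with Rzw has q; w=y, i.e. Rzy. By symmetry of the argument, Ryz.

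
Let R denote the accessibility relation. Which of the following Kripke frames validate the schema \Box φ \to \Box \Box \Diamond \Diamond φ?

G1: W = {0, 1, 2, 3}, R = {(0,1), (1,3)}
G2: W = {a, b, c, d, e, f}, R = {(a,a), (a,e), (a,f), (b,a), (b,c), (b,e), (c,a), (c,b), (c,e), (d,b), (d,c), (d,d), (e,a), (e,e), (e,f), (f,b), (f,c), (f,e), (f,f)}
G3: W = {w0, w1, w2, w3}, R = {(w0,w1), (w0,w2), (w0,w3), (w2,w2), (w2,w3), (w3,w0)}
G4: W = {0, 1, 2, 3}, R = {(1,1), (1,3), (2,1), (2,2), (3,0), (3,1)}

G2

Frame correspondent (Sahlqvist): \forall x \forall z (x R^2 z \to \exists w (xRw \wedge z R^2 w)) — i.e. a generalized confluence (Geach) condition.
G1: fails — 0R²3 but no w with 0Rw and 3R²w.
G2: holds.
G3: fails — w3R²w1 but no w with w3Rw and w1R²w.
G4: fails — 1R²0 but no w with 1Rw and 0R²w.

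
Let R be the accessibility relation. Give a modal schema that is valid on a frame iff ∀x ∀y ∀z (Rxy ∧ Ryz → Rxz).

This is transitivity; the standard corresponding axiom is 4: □s → □□s.
Suppose □s→□□s is valid. Take Rxy, Ryz and set V(s)={w : Rxw}. Then □s at x, so □□s at x, so □s at y, so s at z, i.e. Rxz.

□s → □□s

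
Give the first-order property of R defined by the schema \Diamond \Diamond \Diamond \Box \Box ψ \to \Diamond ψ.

This is a Sahlqvist (Geach-type) schema ◇^3□^2ψ → □^0◇^1ψ.
First-order correspondent: \forall x \forall y (x R^3 y \to \exists w (y R^2 w \wedge xRw)).

\forall x \forall y (x R^3 y \to \exists w (y R^2 w \wedge xRw))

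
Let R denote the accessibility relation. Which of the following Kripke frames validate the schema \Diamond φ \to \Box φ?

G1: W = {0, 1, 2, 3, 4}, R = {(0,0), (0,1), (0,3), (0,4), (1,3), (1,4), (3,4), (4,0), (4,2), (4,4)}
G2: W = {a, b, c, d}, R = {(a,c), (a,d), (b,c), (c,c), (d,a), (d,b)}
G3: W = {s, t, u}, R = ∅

G3

This is the axiom for partial functionality; its first-order frame correspondent is \forall x \forall y \forall z (Rxy \wedge Rxz \to y = z).
G1: fails — 0 sees both 0 and 1.
G2: fails — a sees both c and d.
G3: satisfies the condition.
Valid on: G3.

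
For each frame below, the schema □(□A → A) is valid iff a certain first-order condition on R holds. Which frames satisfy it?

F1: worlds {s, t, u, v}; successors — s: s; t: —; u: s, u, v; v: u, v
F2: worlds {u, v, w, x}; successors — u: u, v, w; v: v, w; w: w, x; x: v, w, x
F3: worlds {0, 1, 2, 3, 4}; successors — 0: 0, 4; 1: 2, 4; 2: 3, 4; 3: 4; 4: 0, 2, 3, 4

Frame correspondent (Sahlqvist): ∀x ∀y (Rxy → Ryy) — i.e. shift-reflexivity.
F1: satisfies the condition.
F2: satisfies the condition.
F3: fails — R12 but not R22.
Valid on: F1, F2.

F1, F2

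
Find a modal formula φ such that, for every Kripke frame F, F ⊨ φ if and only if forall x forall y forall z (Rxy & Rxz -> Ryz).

The condition is the Euclidean property. The 5 schema ◇q → □◇q defines it.
Suppose ◇q→□◇q is valid. Take Rxy, Rxz and set V(q)={y}. Then ◇q at x, so □◇q at x, so ◇q at z, so some w with Rzw has q; w=y, i.e. Rzy. By symmetry of the argument, Ryz.

◇q → □◇q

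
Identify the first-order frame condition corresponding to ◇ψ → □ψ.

Partial functionality

This is the CD axiom.
It corresponds to partial functionality: ∀x ∀y ∀z (Rxy ∧ Rxz → y = z).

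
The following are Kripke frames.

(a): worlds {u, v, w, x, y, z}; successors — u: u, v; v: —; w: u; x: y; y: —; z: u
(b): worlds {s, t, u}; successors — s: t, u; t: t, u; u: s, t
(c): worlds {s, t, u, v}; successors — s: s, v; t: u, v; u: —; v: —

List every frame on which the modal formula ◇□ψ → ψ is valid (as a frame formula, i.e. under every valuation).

none

The schema corresponds to symmetry: ∀x ∀y (Rxy → Ryx).
(a): fails — Ruv but not Rvu.
(b): fails — Rst but not Rts.
(c): fails — Rsv but not Rvs.
Valid on no frame.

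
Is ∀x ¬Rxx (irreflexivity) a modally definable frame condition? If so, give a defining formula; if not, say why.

If a class were modally definable it would be closed under surjective bounded morphisms (Goldblatt–Thomason).
The 3-cycle (worlds 0,1,2 with 0→1→2→0) is irreflexive, and the map sending every world to a single reflexive point • is a surjective bounded morphism (forth: every edge maps to (•,•); back: every world has a successor). So any modal formula valid on the 3-cycle is also valid on the reflexive point, which is not irreflexive.
So the class is not modally definable.

No — not modally definable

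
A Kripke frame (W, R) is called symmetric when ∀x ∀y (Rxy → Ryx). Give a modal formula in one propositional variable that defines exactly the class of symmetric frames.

This is symmetry; the standard corresponding axiom is B: q → □◇q.

q → □◇q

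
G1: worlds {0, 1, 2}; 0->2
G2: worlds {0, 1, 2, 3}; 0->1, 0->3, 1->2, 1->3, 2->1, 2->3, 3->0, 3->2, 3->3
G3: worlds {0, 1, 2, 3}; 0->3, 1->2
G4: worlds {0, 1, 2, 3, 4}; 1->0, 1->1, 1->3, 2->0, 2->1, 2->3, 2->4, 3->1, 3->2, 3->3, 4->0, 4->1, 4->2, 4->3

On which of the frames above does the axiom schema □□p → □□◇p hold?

G1, G2, G3

The schema corresponds to a generalized confluence (Geach) condition: ∀x ∀z (xR²z → ∃w (xR²w ∧ zRw)).
G1: condition met.
G2: condition met.
G3: condition met.
G4: fails — 1R²0 but no w with 1R²w and 0Rw.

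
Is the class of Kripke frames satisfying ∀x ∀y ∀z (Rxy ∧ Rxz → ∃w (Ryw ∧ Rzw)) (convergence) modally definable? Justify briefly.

Yes, by ◇□r → □◇r

Yes: it is convergence, defined by the .2 schema ◇□r → □◇r.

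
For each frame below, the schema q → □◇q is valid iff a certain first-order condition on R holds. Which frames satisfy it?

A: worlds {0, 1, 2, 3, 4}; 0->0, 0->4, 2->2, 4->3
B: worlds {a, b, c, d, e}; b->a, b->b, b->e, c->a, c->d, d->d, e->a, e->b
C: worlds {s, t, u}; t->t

C

This is the axiom for symmetry; its first-order frame correspondent is ∀x ∀y (Rxy → Ryx).
A: fails — R04 but not R40.
B: fails — Rcd but not Rdc.
C: ✓.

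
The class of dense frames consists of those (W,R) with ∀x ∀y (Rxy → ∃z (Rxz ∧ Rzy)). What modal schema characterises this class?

□□s → □s

The condition is density. The C4 schema □□s → □s defines it.
Suppose □□s→□s is valid. Take Rxy and set V(s)={w : xR²w}. Then □□s at x, so □s at x, so s at y, i.e. ∃z(Rxz∧Rzy).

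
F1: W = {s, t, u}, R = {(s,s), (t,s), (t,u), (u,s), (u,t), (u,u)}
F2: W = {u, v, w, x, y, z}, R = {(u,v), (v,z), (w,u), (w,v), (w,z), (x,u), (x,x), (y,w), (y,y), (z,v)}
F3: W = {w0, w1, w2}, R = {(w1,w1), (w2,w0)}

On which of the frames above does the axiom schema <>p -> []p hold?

F3

Frame correspondent (Sahlqvist): forall x forall y forall z (Rxy & Rxz -> y = z) — i.e. partial functionality.
F1: fails — t sees both s and u.
F2: fails — w sees both u and v.
F3: satisfies the condition.
Valid on: F3.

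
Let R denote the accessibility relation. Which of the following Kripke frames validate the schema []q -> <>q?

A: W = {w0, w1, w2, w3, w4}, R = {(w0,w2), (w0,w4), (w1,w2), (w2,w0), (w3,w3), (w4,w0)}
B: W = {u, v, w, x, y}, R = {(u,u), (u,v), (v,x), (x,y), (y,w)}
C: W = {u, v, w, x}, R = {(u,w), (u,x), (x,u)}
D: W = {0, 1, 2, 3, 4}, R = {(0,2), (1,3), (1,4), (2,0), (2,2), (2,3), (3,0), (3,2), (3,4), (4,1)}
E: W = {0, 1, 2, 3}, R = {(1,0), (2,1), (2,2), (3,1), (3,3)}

A, D

This is the axiom for seriality; its first-order frame correspondent is forall x exists y Rxy.
A: holds.
B: fails — world w has no successor.
C: fails — world v has no successor.
D: holds.
E: fails — world 0 has no successor.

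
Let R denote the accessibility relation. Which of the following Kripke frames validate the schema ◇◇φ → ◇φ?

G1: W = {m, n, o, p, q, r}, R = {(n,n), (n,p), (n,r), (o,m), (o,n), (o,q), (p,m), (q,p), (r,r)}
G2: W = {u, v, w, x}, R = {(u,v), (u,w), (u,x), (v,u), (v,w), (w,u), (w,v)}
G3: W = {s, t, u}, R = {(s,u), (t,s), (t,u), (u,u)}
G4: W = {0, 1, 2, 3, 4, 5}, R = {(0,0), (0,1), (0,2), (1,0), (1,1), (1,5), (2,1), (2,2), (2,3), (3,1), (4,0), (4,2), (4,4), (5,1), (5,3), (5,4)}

Frame correspondent (Sahlqvist): ∀x ∀y (xR²y → ∃w (y = w ∧ xRw)) — i.e. a generalized confluence (Geach) condition.
G1: fails — nR²m but no w with m=w and nRw.
G2: fails — uR²u but no t with u=t and uRt.
G3: condition met.
G4: fails — 0R²3 but no w with 3=w and 0Rw.

G3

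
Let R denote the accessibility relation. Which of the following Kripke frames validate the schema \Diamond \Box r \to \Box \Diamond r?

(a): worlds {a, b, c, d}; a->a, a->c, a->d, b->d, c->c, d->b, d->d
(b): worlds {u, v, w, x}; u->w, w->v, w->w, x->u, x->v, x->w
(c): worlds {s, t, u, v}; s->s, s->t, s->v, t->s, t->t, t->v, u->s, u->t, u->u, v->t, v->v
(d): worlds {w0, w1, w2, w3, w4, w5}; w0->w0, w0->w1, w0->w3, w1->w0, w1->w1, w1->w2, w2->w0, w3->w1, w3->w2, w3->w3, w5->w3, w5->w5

Frame correspondent (Sahlqvist): \forall x \forall y \forall z (Rxy \wedge Rxz \to \exists w (Ryw \wedge Rzw)) — i.e. convergence.
(a): fails — Rac and Rad but c and d have no common successor.
(b): fails — Rww and Rwv but w and v have no common successor.
(c): holds.
(d): fails — Rw3w2 and Rw3w3 but w2 and w3 have no common successor.

(c)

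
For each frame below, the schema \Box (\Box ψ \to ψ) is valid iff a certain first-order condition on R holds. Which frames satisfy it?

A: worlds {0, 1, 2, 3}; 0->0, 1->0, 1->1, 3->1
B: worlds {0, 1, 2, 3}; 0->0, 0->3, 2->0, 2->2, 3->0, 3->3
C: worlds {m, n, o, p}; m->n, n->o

A, B

Frame correspondent (Sahlqvist): \forall x \forall y (Rxy \to Ryy) — i.e. shift-reflexivity.
A: satisfies the condition.
B: satisfies the condition.
C: fails — Rno but not Roo.
Valid on: A, B.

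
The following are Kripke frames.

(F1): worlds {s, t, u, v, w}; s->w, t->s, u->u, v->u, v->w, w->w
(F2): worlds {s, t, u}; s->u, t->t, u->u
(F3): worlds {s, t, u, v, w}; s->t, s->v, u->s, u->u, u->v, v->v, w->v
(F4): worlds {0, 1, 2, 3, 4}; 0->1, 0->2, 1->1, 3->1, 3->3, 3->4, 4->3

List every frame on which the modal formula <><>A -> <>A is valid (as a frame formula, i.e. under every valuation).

This is the axiom for transitivity; its first-order frame correspondent is forall x forall y forall z (Rxy & Ryz -> Rxz).
(F1): fails — Rts and Rsw but not Rtw.
(F2): satisfies the condition.
(F3): fails — Rus and Rst but not Rut.
(F4): fails — R43 and R34 but not R44.
Valid on: (F2).

(F2)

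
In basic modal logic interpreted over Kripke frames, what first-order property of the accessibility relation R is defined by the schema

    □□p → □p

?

Suppose □□p→□p is valid. Take Rxy and set V(p)={w : xR²w}. Then □□p at x, so □p at x, so p at y, i.e. ∃z(Rxz∧Rzy).
Conversely, on a frame with density the schema holds at every world under every valuation.
Frame condition: ∀x ∀y (Rxy → ∃z (Rxz ∧ Rzy)).

Density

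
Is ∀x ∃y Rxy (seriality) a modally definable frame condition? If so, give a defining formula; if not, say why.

Yes — defined by □p → ◇p

Yes: it is seriality, defined by the D schema □p → ◇p.
Suppose □p→◇p is valid. At any x set V(p)=W. Then □p at x, so ◇p at x, so x has a successor.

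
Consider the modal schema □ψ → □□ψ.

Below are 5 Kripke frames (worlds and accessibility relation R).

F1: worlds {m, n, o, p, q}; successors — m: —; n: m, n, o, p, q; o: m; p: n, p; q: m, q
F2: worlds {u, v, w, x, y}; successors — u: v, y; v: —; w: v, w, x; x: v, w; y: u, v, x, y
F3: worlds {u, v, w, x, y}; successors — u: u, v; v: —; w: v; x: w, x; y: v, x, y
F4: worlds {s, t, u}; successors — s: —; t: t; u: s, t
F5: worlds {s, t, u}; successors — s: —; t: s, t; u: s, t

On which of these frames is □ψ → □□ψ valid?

This is the axiom for transitivity; its first-order frame correspondent is ∀x ∀y ∀z (Rxy ∧ Ryz → Rxz).
F1: fails — Rpn and Rno but not Rpo.
F2: fails — Rxw and Rwx but not Rxx.
F3: fails — Rxw and Rwv but not Rxv.
F4: ✓.
F5: ✓.

F4, F5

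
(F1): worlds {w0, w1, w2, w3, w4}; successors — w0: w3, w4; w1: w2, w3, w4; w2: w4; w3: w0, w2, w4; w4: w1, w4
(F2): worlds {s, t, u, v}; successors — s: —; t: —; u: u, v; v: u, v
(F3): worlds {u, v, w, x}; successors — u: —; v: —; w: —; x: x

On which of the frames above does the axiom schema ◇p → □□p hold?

Frame correspondent (Sahlqvist): ∀x ∀y ∀z ((xRy ∧ xR²z) → ∃w (y = w ∧ z = w)) — i.e. a generalized confluence (Geach) condition.
(F1): fails — w0Rw3, w0R²w0 but w3 ≠ w0.
(F2): fails — uRu, uR²v but u ≠ v.
(F3): condition met.
Valid on: (F3).

(F3)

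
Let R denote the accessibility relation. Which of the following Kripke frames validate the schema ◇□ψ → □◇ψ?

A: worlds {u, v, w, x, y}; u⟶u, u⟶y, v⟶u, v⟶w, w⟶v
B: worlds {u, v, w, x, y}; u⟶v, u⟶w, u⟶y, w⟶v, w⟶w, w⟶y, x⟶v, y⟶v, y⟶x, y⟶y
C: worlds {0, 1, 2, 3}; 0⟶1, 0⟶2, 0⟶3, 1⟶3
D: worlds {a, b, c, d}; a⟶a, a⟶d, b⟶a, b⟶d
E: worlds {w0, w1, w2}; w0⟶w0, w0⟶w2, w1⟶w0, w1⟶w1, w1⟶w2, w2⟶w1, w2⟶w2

E

This is the axiom for convergence; its first-order frame correspondent is ∀x ∀y ∀z (Rxy ∧ Rxz → ∃w (Ryw ∧ Rzw)).
A: fails — Ruu and Ruy but u and y have no common successor.
B: fails — Ruv and Ruv but v and v have no common successor.
C: fails — R01 and R03 but 1 and 3 have no common successor.
D: fails — Raa and Rad but a and d have no common successor.
E: holds.
Valid on: E.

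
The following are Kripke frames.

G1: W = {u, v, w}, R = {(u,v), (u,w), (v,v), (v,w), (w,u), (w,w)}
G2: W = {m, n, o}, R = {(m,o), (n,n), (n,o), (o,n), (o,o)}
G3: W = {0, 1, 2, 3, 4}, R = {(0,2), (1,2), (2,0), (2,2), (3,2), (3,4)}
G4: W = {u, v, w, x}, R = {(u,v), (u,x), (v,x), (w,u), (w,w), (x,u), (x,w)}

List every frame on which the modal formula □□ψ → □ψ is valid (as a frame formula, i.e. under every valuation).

This is the axiom for density; its first-order frame correspondent is ∀x ∀y (Rxy → ∃z (Rxz ∧ Rzy)).
G1: holds.
G2: holds.
G3: fails — R34 but no z with R3z and Rz4.
G4: fails — Ruv but no z with Ruz and Rzv.

G1, G2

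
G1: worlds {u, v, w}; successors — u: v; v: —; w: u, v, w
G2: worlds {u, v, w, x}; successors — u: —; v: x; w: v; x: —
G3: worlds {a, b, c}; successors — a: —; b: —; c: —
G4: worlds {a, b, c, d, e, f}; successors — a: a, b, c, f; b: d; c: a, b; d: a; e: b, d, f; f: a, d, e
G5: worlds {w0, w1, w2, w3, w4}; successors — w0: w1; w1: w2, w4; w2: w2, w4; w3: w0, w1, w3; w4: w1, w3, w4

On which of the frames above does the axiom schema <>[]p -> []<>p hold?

G3

This is the axiom for convergence; its first-order frame correspondent is forall x forall y forall z (Rxy & Rxz -> exists w (Ryw & Rzw)).
G1: fails — Ruv and Ruv but v and v have no common successor.
G2: fails — Rvx and Rvx but x and x have no common successor.
G3: satisfies the condition.
G4: fails — Rab and Raa but b and a have no common successor.
G5: fails — Rw3w1 and Rw3w0 but w1 and w0 have no common successor.
Valid on: G3.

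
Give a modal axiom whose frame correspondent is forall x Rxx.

A defining formula is □r → r (the T axiom).

□r → r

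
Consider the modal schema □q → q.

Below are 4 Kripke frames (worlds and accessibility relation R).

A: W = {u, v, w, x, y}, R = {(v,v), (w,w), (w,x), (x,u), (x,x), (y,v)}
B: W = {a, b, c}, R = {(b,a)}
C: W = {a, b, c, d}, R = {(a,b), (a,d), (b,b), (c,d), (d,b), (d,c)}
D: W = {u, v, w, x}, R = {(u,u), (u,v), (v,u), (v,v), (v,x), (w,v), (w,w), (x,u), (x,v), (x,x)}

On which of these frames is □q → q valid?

The schema corresponds to reflexivity: ∀x Rxx.
A: fails — world u does not see itself.
B: fails — world a does not see itself.
C: fails — world a does not see itself.
D: satisfies the condition.

D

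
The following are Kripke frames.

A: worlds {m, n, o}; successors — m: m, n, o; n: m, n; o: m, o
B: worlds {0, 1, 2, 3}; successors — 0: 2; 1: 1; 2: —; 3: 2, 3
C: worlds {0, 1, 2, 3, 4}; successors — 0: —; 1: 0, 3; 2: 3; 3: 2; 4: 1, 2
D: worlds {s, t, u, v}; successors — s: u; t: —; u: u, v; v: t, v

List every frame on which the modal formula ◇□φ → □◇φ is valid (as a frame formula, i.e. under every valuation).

A

The schema corresponds to convergence: ∀x ∀y ∀z (Rxy ∧ Rxz → ∃w (Ryw ∧ Rzw)).
A: ✓.
B: fails — R02 and R02 but 2 and 2 have no common successor.
C: fails — R10 and R10 but 0 and 0 have no common successor.
D: fails — Rvv and Rvt but v and t have no common successor.
Valid on: A.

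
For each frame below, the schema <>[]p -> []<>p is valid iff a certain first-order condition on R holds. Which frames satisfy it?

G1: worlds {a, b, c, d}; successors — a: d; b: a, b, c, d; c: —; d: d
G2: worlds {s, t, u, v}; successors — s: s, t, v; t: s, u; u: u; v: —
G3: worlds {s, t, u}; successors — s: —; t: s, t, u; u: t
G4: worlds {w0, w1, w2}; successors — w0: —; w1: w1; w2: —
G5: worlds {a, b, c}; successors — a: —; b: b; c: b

G4, G5

This is the axiom for convergence; its first-order frame correspondent is forall x forall y forall z (Rxy & Rxz -> exists w (Ryw & Rzw)).
G1: fails — Rbc and Rbc but c and c have no common successor.
G2: fails — Rsv and Rsv but v and v have no common successor.
G3: fails — Rtt and Rts but t and s have no common successor.
G4: holds.
G5: holds.
Valid on: G4, G5.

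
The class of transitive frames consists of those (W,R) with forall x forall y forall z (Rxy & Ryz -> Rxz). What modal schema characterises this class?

A defining formula is □p → □□p (the 4 axiom).

□p → □□p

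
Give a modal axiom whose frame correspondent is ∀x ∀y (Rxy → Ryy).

This is shift-reflexivity; the standard corresponding axiom is T□: □(□r → r).
Suppose □(□r→r) is valid. Take Rxy and set V(r)={w : Ryw}. Then at y, □r holds; since □(□r→r) at x, □r→r at y, so r at y, i.e. Ryy.

□(□r → r)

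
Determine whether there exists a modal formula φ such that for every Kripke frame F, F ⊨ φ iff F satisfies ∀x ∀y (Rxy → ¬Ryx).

Not modally definable

If a class were modally definable it would be closed under surjective bounded morphisms (Goldblatt–Thomason).
The 4-cycle (worlds w0,w1,w2,w3 with w0→w1→w2→w3→w0) is asymmetric. Mapping every world to a single reflexive point • is a surjective bounded morphism, and the reflexive point is not asymmetric (R•• but asymmetry requires ¬R••).
Hence asymmetry is not modally definable.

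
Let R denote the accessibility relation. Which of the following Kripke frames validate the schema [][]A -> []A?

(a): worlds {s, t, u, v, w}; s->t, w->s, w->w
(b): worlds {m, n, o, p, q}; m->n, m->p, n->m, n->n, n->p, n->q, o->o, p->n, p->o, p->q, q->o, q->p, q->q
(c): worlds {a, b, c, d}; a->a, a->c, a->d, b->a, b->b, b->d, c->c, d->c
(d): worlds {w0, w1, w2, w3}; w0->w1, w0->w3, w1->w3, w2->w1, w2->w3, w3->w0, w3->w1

(b), (c)

The schema corresponds to density: forall x forall y (Rxy -> exists z (Rxz & Rzy)).
(a): fails — Rst but no z with Rsz and Rzt.
(b): condition met.
(c): condition met.
(d): fails — Rw1w3 but no z with Rw1z and Rzw3.
Valid on: (b), (c).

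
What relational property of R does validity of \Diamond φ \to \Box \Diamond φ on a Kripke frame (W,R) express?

The Euclidean property

This schema is the 5 axiom.
Its frame correspondent is the Euclidean property — \forall x \forall y \forall z (Rxy \wedge Rxz \to Ryz).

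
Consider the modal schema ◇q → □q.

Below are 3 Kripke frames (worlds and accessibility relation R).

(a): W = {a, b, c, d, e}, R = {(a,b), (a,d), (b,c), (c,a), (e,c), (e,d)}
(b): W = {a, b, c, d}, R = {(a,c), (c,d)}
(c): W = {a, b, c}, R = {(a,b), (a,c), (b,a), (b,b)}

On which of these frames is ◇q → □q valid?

Frame correspondent (Sahlqvist): ∀x ∀y ∀z (Rxy ∧ Rxz → y = z) — i.e. partial functionality.
(a): fails — a sees both b and d.
(b): satisfies the condition.
(c): fails — a sees both b and c.

(b)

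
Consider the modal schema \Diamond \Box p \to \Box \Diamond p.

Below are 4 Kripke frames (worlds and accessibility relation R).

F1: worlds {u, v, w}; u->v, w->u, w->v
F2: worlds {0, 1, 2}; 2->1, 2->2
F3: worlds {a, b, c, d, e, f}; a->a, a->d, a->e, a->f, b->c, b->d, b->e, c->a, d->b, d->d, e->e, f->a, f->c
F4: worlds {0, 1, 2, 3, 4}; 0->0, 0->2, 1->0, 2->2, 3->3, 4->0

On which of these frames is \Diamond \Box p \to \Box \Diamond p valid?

Frame correspondent (Sahlqvist): \forall x \forall y \forall z (Rxy \wedge Rxz \to \exists w (Ryw \wedge Rzw)) — i.e. convergence.
F1: fails — Ruv and Ruv but v and v have no common successor.
F2: fails — R22 and R21 but 2 and 1 have no common successor.
F3: fails — Rae and Rad but e and d have no common successor.
F4: ✓.
Valid on: F4.

F4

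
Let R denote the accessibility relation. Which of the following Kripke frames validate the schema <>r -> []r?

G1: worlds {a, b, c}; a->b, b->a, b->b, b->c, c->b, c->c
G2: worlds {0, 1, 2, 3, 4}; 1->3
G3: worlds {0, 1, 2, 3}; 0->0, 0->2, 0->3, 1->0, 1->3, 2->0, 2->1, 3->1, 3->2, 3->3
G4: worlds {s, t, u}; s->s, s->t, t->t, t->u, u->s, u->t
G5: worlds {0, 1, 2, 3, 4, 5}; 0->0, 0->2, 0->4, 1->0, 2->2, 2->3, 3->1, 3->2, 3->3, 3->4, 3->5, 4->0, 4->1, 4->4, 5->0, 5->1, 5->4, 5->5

The schema corresponds to partial functionality: forall x forall y forall z (Rxy & Rxz -> y = z).
G1: fails — b sees both a and b.
G2: satisfies the condition.
G3: fails — 0 sees both 0 and 2.
G4: fails — s sees both s and t.
G5: fails — 0 sees both 0 and 2.

G2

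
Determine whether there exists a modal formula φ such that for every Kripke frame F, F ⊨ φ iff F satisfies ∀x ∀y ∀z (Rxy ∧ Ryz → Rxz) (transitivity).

The condition is transitivity. A defining modal formula is □p → □□p.
Suppose □p→□□p is valid. Take Rxy, Ryz and set V(p)={w : Rxw}. Then □p at x, so □□p at x, so □p at y, so p at z, i.e. Rxz.

Yes — defined by □p → □□p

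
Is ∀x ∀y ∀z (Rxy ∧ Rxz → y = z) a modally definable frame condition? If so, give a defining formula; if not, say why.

The condition is partial functionality. A defining modal formula is ◇q → □q.

Yes, by ◇q → □q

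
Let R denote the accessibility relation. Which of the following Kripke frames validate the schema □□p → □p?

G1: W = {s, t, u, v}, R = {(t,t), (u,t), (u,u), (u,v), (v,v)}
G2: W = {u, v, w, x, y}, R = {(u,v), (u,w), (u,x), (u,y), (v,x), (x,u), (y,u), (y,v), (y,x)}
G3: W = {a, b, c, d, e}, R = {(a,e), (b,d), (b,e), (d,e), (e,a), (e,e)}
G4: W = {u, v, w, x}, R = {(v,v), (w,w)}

G1, G4

This is the axiom for density; its first-order frame correspondent is ∀x ∀y (Rxy → ∃z (Rxz ∧ Rzy)).
G1: condition met.
G2: fails — Ruw but no z with Ruz and Rzw.
G3: fails — Rbd but no z with Rbz and Rzd.
G4: condition met.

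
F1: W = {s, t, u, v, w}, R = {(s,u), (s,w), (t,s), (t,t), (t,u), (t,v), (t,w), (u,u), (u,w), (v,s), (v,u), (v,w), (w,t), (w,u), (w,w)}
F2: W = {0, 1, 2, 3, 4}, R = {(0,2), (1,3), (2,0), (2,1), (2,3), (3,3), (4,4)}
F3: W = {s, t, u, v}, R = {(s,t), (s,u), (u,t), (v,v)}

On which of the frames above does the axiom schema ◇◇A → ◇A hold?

F3

This is the axiom for a generalized confluence (Geach) condition; its first-order frame correspondent is ∀x ∀y (xR²y → ∃w (y = w ∧ xRw)).
F1: fails — sR²t but no w* with t=w* and sRw*.
F2: fails — 0R²0 but no w with 0=w and 0Rw.
F3: ✓.
Valid on: F3.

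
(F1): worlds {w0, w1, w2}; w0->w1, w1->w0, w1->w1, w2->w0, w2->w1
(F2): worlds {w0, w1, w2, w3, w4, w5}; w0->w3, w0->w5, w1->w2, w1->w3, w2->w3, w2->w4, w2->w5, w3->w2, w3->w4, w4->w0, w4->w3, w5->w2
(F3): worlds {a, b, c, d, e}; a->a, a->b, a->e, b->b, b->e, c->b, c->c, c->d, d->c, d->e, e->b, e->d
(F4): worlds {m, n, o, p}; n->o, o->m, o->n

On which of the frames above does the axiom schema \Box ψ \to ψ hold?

none

This is the axiom for reflexivity; its first-order frame correspondent is \forall x Rxx.
(F1): fails — world w0 does not see itself.
(F2): fails — world w0 does not see itself.
(F3): fails — world d does not see itself.
(F4): fails — world m does not see itself.
Valid on no frame.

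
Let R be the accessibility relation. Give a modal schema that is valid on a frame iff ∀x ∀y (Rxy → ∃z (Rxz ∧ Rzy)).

□□r → □r

A defining formula is □□r → □r (the C4 axiom).
Suppose □□r→□r is valid. Take Rxy and set V(r)={w : xR²w}. Then □□r at x, so □r at x, so r at y, i.e. ∃z(Rxz∧Rzy).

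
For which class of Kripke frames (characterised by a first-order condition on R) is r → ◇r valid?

This is frame-equivalent to □r → r (substitute ¬r for r and contrapose).
Suppose □r→r is valid. At any x set V(r)={w : Rxw}. Then □r holds at x, so r holds at x, i.e. Rxx.
The converse is a direct semantic check.
Frame condition: ∀x Rxx.

reflexivity: ∀x Rxx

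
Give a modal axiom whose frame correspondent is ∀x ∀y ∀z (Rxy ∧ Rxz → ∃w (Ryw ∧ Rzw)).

◇□r → □◇r

The condition is convergence. The .2 schema ◇□r → □◇r defines it.
Suppose ◇□r→□◇r is valid. Take Rxy, Rxz and set V(r)={w : Ryw}. Then □r at y so ◇□r at x, so □◇r at x, so ◇r at z, giving w with Rzw and Ryw.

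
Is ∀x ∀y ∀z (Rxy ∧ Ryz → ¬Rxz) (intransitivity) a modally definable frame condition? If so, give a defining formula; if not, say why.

If a class were modally definable it would be closed under surjective bounded morphisms (Goldblatt–Thomason).
The 3-cycle (worlds a,b,c with a→b→c→a) is intransitive. Mapping every world to a single reflexive point • is a surjective bounded morphism; the reflexive point is not intransitive (R••∧R•• but R••).
So no modal formula (or set of formulas) defines exactly the intransitive frames.

Not modally definable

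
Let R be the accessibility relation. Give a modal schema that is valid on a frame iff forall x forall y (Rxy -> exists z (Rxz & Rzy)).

The condition is density. The C4 schema □□r → □r defines it.
Suppose □□r→□r is valid. Take Rxy and set V(r)={w : xR²w}. Then □□r at x, so □r at x, so r at y, i.e. ∃z(Rxz∧Rzy).

□□r → □r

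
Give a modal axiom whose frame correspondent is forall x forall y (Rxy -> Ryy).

□(□s → s)

A defining formula is □(□s → s) (the T□ axiom).
Suppose □(□s→s) is valid. Take Rxy and set V(s)={w : Ryw}. Then at y, □s holds; since □(□s→s) at x, □s→s at y, so s at y, i.e. Ryy.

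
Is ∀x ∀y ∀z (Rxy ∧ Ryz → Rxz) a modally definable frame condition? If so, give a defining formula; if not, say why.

Yes — defined by □q → □□q

Yes: it is transitivity, defined by the 4 schema □q → □□q.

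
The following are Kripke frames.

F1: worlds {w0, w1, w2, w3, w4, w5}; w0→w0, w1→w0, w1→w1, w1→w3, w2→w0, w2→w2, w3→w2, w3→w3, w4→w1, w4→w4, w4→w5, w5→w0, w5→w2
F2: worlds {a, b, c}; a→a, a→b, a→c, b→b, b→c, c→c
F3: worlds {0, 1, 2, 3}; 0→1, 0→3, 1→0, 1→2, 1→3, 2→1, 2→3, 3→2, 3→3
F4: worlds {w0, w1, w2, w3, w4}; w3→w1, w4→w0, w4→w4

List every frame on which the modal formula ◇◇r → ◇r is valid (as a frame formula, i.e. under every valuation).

Frame correspondent (Sahlqvist): ∀x ∀y ∀z (Rxy ∧ Ryz → Rxz) — i.e. transitivity.
F1: fails — Rw3w2 and Rw2w0 but not Rw3w0.
F2: satisfies the condition.
F3: fails — R10 and R01 but not R11.
F4: satisfies the condition.
Valid on: F2, F4.

F2, F4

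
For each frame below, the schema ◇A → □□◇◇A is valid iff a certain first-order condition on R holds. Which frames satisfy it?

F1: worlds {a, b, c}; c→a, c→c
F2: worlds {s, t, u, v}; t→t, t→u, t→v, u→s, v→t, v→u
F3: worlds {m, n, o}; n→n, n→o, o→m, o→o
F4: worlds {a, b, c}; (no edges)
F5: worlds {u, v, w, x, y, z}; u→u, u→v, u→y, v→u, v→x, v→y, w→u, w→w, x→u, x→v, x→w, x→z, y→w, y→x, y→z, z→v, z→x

Frame correspondent (Sahlqvist): ∀x ∀y ∀z ((xRy ∧ xR²z) → ∃w (y = w ∧ zR²w)) — i.e. a generalized confluence (Geach) condition.
F1: fails — cRa, cR²a but no w with a=w and aR²w.
F2: fails — tRt, tR²s but no w with t=w and sR²w.
F3: fails — nRn, nR²m but no w with n=w and mR²w.
F4: ✓.
F5: fails — uRy, uR²y but no t with y=t and yR²t.
Valid on: F4.

F4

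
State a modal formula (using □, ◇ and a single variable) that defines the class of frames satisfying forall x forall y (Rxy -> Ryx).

ψ → □◇ψ

This is symmetry; the standard corresponding axiom is B: ψ → □◇ψ.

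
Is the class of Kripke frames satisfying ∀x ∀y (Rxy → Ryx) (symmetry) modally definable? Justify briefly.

Yes — defined by p → □◇p

The condition is symmetry. A defining modal formula is p → □◇p.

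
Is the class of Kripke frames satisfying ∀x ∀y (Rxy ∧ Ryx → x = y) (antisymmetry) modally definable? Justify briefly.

No

If a class were modally definable it would be closed under surjective bounded morphisms (Goldblatt–Thomason).
The 6-cycle (worlds a,b,c,d,e,f with a→b→c→d→e→f→a) is antisymmetric. Sending even-indexed worlds to • and odd-indexed worlds to ∘ is a surjective bounded morphism onto the two-world frame with •↔∘, which is not antisymmetric.
So the class is not modally definable.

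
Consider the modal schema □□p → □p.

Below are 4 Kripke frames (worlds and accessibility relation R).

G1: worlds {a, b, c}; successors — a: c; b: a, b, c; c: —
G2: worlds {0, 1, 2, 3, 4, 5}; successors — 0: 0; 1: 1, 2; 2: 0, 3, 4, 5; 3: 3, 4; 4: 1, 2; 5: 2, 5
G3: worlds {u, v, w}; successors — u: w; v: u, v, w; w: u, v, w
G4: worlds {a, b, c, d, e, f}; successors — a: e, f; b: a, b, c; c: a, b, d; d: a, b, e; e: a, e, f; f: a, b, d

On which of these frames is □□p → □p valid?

G2, G3

The schema corresponds to density: ∀x ∀y (Rxy → ∃z (Rxz ∧ Rzy)).
G1: fails — Rac but no z with Raz and Rzc.
G2: condition met.
G3: condition met.
G4: fails — Rcd but no z with Rcz and Rzd.
Valid on: G2, G3.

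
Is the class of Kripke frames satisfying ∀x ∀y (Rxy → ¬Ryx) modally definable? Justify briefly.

No — not modally definable

Modal frame validity is preserved under surjective bounded morphisms.
The 5-cycle (worlds s,t,u,v,w with s→t→u→v→w→s) is asymmetric. Mapping every world to a single reflexive point • is a surjective bounded morphism, and the reflexive point is not asymmetric (R•• but asymmetry requires ¬R••).
Hence asymmetry is not modally definable.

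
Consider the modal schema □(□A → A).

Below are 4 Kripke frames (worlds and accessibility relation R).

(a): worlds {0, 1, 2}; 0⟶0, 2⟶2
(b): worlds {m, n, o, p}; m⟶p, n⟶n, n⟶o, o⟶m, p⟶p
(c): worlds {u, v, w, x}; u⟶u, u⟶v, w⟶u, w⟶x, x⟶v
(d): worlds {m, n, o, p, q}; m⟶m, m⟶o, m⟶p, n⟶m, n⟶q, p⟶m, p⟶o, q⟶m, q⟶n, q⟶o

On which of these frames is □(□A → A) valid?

The schema corresponds to shift-reflexivity: ∀x ∀y (Rxy → Ryy).
(a): condition met.
(b): fails — Rom but not Rmm.
(c): fails — Ruv but not Rvv.
(d): fails — Rpo but not Roo.
Valid on: (a).

(a)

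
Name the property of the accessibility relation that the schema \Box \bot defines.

emptiness of R

□⊥ is valid iff no world has any successor (otherwise □⊥ fails at any world with one).
Conversely, any frame satisfying \forall x \forall y \neg Rxy validates the schema.
Frame condition: \forall x \forall y \neg Rxy.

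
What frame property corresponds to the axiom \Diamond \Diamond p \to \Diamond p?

transitivity: \forall x \forall y \forall z (Rxy \wedge Ryz \to Rxz)

This is frame-equivalent to □p → □□p (substitute ¬p for p and contrapose).
Suppose □p→□□p is valid. Take Rxy, Ryz and set V(p)={w : Rxw}. Then □p at x, so □□p at x, so □p at y, so p at z, i.e. Rxz.
Conversely, any frame satisfying \forall x \forall y \forall z (Rxy \wedge Ryz \to Rxz) validates the schema.
So the correspondent is transitivity.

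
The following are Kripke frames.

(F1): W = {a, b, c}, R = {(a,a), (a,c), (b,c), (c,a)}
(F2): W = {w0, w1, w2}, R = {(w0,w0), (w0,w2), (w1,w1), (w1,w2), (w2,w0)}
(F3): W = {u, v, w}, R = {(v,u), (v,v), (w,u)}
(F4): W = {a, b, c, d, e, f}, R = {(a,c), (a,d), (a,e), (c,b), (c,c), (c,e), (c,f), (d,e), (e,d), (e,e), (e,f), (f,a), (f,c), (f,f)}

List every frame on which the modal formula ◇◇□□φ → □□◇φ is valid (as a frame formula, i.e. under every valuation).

This is the axiom for a generalized confluence (Geach) condition; its first-order frame correspondent is ∀x ∀y ∀z ((xR²y ∧ xR²z) → ∃w (yR²w ∧ zRw)).
(F1): ✓.
(F2): ✓.
(F3): fails — vR²u, vR²u but no t with uR²t and uRt.
(F4): fails — aR²b, aR²b but no w with bR²w and bRw.

(F1), (F2)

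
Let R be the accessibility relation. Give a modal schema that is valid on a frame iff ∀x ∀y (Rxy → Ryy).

□(□r → r)

This is shift-reflexivity; the standard corresponding axiom is T□: □(□r → r).
Suppose □(□r→r) is valid. Take Rxy and set V(r)={w : Ryw}. Then at y, □r holds; since □(□r→r) at x, □r→r at y, so r at y, i.e. Ryy.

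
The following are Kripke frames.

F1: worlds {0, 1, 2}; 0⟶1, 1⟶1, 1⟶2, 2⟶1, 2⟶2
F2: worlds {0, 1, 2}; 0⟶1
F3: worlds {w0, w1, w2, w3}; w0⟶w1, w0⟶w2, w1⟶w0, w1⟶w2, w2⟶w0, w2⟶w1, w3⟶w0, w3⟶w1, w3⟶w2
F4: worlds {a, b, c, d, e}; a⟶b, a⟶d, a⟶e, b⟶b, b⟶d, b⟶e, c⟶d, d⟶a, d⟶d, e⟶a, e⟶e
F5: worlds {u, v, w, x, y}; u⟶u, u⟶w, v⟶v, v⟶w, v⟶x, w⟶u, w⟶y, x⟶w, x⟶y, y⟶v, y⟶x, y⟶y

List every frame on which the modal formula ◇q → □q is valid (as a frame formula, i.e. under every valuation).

F2

The schema corresponds to partial functionality: ∀x ∀y ∀z (Rxy ∧ Rxz → y = z).
F1: fails — 1 sees both 1 and 2.
F2: ✓.
F3: fails — w0 sees both w1 and w2.
F4: fails — a sees both b and d.
F5: fails — u sees both u and w.
Valid on: F2.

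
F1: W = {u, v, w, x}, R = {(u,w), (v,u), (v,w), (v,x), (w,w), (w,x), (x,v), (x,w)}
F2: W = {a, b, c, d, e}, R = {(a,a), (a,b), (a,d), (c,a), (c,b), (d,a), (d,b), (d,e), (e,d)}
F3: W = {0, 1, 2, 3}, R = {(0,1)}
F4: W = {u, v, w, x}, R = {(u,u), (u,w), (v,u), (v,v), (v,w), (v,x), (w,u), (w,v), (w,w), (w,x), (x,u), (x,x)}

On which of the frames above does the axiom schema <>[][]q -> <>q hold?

F1, F4

This is the axiom for a generalized confluence (Geach) condition; its first-order frame correspondent is forall x forall y (xRy -> exists w (y R^2 w & xRw)).
F1: condition met.
F2: fails — aRb but no w with bR²w and aRw.
F3: fails — 0R1 but no w with 1R²w and 0Rw.
F4: condition met.
Valid on: F1, F4.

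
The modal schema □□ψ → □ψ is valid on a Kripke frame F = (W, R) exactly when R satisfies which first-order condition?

This schema is the C4 axiom.
It corresponds to density: ∀x ∀y (Rxy → ∃z (Rxz ∧ Rzy)).

Density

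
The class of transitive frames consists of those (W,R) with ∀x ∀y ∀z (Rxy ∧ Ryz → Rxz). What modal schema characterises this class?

This is transitivity; the standard corresponding axiom is 4: □q → □□q.
Suppose □q→□□q is valid. Take Rxy, Ryz and set V(q)={w : Rxw}. Then □q at x, so □□q at x, so □q at y, so q at z, i.e. Rxz.

□q → □□q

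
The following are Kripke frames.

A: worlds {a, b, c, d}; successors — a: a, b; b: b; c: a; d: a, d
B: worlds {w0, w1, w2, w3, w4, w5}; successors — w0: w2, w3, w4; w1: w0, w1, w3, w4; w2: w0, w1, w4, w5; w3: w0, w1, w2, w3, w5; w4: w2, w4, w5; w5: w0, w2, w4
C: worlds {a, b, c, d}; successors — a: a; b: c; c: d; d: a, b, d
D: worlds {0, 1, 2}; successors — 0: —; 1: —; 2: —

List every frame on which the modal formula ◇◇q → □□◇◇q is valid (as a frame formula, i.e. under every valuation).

D

The schema corresponds to a generalized confluence (Geach) condition: ∀x ∀y ∀z ((xR²y ∧ xR²z) → ∃w (y = w ∧ zR²w)).
A: fails — aR²a, aR²b but no w with a=w and bR²w.
B: fails — w0R²w3, w0R²w4 but no w with w3=w and w4R²w.
C: fails — cR²a, cR²b but no w with a=w and bR²w.
D: holds.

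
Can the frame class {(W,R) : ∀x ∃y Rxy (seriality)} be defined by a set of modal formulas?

Yes: it is seriality, defined by the D schema □p → ◇p.
Suppose □p→◇p is valid. At any x set V(p)=W. Then □p at x, so ◇p at x, so x has a successor.

Yes, by □p → ◇p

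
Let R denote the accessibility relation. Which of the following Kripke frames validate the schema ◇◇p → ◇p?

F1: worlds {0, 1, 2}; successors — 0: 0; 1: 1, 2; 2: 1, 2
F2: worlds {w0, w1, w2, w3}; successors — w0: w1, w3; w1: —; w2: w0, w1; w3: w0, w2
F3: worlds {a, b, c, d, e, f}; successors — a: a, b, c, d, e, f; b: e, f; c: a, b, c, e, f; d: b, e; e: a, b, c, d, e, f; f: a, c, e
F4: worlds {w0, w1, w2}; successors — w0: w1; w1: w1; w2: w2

Frame correspondent (Sahlqvist): ∀x ∀y ∀z (Rxy ∧ Ryz → Rxz) — i.e. transitivity.
F1: holds.
F2: fails — Rw3w2 and Rw2w1 but not Rw3w1.
F3: fails — Rce and Red but not Rcd.
F4: holds.
Valid on: F1, F4.

F1, F4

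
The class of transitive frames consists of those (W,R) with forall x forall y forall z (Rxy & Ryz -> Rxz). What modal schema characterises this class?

□r → □□r

A defining formula is □r → □□r (the 4 axiom).
Suppose □r→□□r is valid. Take Rxy, Ryz and set V(r)={w : Rxw}. Then □r at x, so □□r at x, so □r at y, so r at z, i.e. Rxz.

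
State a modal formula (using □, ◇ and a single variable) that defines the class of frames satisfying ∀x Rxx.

The condition is reflexivity. The T schema □q → q defines it.
Suppose □q→q is valid. At any x set V(q)={w : Rxw}. Then □q holds at x, so q holds at x, i.e. Rxx.

□q → q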